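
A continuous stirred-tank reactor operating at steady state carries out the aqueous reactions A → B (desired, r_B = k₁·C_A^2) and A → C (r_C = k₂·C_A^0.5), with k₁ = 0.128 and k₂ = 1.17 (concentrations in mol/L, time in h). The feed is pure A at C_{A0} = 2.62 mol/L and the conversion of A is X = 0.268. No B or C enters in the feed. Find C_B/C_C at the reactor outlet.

Exit C_A = C_{A0}(1−X) = 2.62×0.732 = 1.918 mol/L.
Rates in a CSTR are evaluated at the outlet concentration: r_B = 0.128×1.918^2 = 0.4708, r_C = 1.17×1.918^0.5 = 1.620.
Overall selectivity = C_B/C_C = r_Bτ/(r_Cτ) = r_B/r_C = 0.291.

0.291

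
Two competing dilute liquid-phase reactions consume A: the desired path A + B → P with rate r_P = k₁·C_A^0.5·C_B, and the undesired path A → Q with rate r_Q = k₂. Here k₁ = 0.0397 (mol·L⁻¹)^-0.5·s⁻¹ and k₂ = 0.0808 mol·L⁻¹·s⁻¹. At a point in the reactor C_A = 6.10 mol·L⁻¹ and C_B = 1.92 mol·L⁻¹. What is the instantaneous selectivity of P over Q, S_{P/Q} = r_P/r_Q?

S_{P/Q} = r_P/r_Q = (k₁·C_A^0.5·C_B)/(k₂) = (k₁/k₂)·C_A^0.5·C_B.
= (0.0397×6.100^0.5×1.920) / (0.0808) = 0.1883/0.08080 = 2.33.

2.33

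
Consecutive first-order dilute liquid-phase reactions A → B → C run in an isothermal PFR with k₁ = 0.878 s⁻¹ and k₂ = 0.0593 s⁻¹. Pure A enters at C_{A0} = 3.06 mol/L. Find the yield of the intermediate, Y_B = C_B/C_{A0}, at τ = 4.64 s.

For first-order series with pure A initially, C_B(τ) = k₁C_{A0}/(k₂−k₁)·(e^(−k₁τ) − e^(−k₂τ)).
e^(−k₁τ) = e^(−0.878×4.64) = e^(−4.074) = 0.01701; e^(−k₂τ) = e^(−0.2752) = 0.7595.
C_B = 0.878×3.06/(0.0593−0.878) × (0.01701−0.7595) = (-3.282)×(-0.7424) = 2.436 mol/L.
Y_B = C_B/C_{A0} = 2.436/3.06 = 0.796.

0.796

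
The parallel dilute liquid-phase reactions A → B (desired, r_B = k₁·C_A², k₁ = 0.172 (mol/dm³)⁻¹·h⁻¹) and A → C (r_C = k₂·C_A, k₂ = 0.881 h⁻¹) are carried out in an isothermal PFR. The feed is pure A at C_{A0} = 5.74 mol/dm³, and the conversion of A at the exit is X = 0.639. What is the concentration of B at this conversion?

1.56 mol/dm³

C_A = C_{A0}(1−X) = 2.072 mol/dm³.
Along a PFR/batch, dC_C/dC_A = −r_C/(r_B+r_C) = −k₂/(k₂+k₁·C_A).
Integrating from C_{A0} to C_A: C_C = (0.881/0.172)·ln[(0.881+0.172·5.74)/(0.881+0.172·2.07)] = 5.122·ln(1.868/1.237) = 2.110 mol/dm³.
Then C_B = (C_{A0}−C_A) − C_C = 3.668 − 2.110 = 1.558 mol/dm³.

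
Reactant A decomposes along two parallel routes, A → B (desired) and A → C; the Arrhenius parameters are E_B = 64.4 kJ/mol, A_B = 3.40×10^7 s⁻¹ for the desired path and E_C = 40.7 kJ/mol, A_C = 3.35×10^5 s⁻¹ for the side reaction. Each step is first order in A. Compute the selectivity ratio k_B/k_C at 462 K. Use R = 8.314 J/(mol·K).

k_B/k_C = (A_B/A_C)·exp[−(E_B−E_C)/(RT)] = (A_B/A_C)·exp[(E_C−E_B)/(RT)].
(E_C−E_B)/(RT) = (40.7−64.4)×10³/(8.314×462) = -23700/3841 = -6.170.
k_B/k_C = (3.40×10^7/3.35×10^5)·exp(-6.170) = 101.5 × 0.002091 = 0.212.
Since E_B > E_C, raising the temperature improves selectivity toward B.

0.212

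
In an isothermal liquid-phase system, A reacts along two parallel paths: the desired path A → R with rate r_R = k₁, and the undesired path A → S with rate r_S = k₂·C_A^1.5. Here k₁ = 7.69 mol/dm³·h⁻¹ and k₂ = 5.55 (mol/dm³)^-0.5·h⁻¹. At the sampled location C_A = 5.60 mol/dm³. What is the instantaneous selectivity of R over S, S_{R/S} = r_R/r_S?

S_{R/S} = r_R/r_S = (k₁)/(k₂·C_A^1.5) = (k₁/k₂)·C_A^-1.5.
= (7.69) / (5.55×5.600^1.5) = 7.690/73.55 = 0.105.
The undesired path is higher order in A, so low C_A (CSTR or dilute feed) favours R.

0.105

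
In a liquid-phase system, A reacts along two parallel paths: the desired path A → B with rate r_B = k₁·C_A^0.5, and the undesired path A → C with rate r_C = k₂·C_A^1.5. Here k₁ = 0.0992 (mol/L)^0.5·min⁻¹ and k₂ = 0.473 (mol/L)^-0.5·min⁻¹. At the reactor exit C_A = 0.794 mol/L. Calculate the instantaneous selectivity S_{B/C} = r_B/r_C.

0.264

S_{B/C} = r_B/r_C = (k₁·C_A^0.5)/(k₂·C_A^1.5) = (k₁/k₂)·C_A⁻¹.
= (0.0992×0.7940^0.5) / (0.473×0.7940^1.5) = 0.08839/0.3347 = 0.264.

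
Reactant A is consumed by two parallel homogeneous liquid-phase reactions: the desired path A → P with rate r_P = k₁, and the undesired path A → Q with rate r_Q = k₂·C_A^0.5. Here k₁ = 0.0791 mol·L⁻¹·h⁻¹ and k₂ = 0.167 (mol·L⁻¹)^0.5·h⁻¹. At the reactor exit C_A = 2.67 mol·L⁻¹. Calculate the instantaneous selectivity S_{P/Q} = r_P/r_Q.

S_{P/Q} = r_P/r_Q = (k₁)/(k₂·C_A^0.5) = (k₁/k₂)·C_A^-0.5.
= (0.0791) / (0.167×2.670^0.5) = 0.07910/0.2729 = 0.290.

0.290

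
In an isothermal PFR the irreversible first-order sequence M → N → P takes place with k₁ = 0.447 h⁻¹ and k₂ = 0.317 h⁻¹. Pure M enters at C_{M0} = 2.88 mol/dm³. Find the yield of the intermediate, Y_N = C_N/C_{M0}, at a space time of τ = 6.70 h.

For first-order series with pure M initially, C_N(τ) = k₁C_{M0}/(k₂−k₁)·(e^(−k₁τ) − e^(−k₂τ)).
e^(−k₁τ) = e^(−0.447×6.70) = e^(−2.995) = 0.05004; e^(−k₂τ) = e^(−2.124) = 0.1196.
C_N = 0.447×2.88/(0.317−0.447) × (0.05004−0.1196) = (-9.903)×(-0.06952) = 0.6885 mol/dm³.
Y_N = C_N/C_{M0} = 0.6885/2.88 = 0.239.

0.239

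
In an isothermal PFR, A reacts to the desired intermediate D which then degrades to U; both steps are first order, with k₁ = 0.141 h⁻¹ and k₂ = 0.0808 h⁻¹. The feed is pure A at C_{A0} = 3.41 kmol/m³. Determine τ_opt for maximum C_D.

9.25 h

The intermediate peaks when r₁ = r₂, i.e. k₁e^(−k₁τ) = k₂e^(−k₂τ), giving τ_opt = ln(k₂/k₁)/(k₂−k₁).
= ln(0.0808/0.141)/(0.0808−0.141) = ln(0.5730)/-0.06020 = -0.5568/-0.06020 = 9.25 h.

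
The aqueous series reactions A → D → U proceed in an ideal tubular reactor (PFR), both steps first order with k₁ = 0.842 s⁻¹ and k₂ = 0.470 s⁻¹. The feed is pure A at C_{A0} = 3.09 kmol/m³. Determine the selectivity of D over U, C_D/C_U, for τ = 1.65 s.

1.75

Solving the coupled first-order balances gives C_D(τ) = [k₁/(k₂−k₁)]·C_{A0}·(e^(−k₁τ) − e^(−k₂τ)).
e^(−k₁τ) = e^(−0.842×1.65) = e^(−1.389) = 0.2492; e^(−k₂τ) = e^(−0.7755) = 0.4605.
C_D = 0.842×3.09/(0.470−0.842) × (0.2492−0.4605) = (-6.994)×(-0.2112) = 1.477 kmol/m³.
C_A = C_{A0}e^(−k₁τ) = 0.7702 kmol/m³, so C_U = C_{A0}−C_A−C_D = 0.8425 kmol/m³; C_D/C_U = 1.75.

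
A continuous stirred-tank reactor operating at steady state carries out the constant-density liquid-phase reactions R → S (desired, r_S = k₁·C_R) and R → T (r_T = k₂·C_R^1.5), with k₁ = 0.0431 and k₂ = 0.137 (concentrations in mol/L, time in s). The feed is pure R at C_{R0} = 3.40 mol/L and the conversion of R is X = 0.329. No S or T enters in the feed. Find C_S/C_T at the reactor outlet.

0.208

Exit C_R = C_{R0}(1−X) = 3.40×0.671 = 2.281 mol/L.
In a CSTR the entire volume is at exit conditions, so r_S = 0.0431×2.281 = 0.09833 and r_T = 0.137×2.281^1.5 = 0.4721.
Overall selectivity = C_S/C_T = r_Sτ/(r_Tτ) = r_S/r_T = 0.208.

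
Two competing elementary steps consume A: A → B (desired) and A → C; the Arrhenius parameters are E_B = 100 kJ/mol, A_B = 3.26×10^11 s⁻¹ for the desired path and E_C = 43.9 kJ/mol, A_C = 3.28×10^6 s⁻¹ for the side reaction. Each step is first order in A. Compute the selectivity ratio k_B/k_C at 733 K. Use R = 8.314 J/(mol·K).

k_B/k_C = (A_B/A_C)·exp[−(E_B−E_C)/(RT)] = (A_B/A_C)·exp[(E_C−E_B)/(RT)].
(E_C−E_B)/(RT) = (43.9−100)×10³/(8.314×733) = -56100/6094 = -9.206.
k_B/k_C = (3.26×10^11/3.28×10^6)·exp(-9.206) = 99390 × 1.005×10^-4 = 9.99.
Since E_B > E_C, raising the temperature improves selectivity toward B.

9.99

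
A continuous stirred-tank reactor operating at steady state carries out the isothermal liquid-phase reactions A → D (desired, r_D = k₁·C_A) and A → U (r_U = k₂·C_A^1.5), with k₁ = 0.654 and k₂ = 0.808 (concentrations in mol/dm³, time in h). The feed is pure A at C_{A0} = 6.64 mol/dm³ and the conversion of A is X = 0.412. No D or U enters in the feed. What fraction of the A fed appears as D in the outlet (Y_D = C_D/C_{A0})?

0.120

Exit C_A = C_{A0}(1−X) = 6.64×0.588 = 3.904 mol/dm³.
Rates in a CSTR are evaluated at the outlet concentration: r_D = 0.654×3.904 = 2.553, r_U = 0.808×3.904^1.5 = 6.233.
Fraction of consumed A going to D: r_D/(r_D+r_U) = 0.2906.
C_D = 0.2906·C_{A0}·X = 0.2906×6.64×0.412 = 0.795 mol/dm³; Y_D = C_D/C_{A0} = 0.120.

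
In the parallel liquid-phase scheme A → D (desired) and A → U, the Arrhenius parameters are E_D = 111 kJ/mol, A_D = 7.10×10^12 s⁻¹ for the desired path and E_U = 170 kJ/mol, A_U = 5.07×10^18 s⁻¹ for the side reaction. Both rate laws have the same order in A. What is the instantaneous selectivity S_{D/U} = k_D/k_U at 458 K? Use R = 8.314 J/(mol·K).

7.51

With equal orders, S_{D/U} = k_D/k_U = (A_D/A_U)·exp[(E_U−E_D)/(RT)].
(E_U−E_D)/(RT) = (170−111)×10³/(8.314×458) = 59000/3808 = 15.49.
k_D/k_U = (7.10×10^12/5.07×10^18)·exp(15.49) = 1.400×10^-6 × 5.360×10^6 = 7.51.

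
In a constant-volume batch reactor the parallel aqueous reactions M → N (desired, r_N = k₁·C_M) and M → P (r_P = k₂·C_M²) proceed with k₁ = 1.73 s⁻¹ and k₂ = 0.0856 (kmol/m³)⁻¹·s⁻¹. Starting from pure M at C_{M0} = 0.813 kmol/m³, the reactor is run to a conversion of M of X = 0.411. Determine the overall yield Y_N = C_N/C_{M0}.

0.398

C_M = C_{M0}(1−X) = 0.4789 kmol/m³.
Along a PFR/batch, dC_N/dC_M = −r_N/(r_N+r_P) = −k₁/(k₁+k₂·C_M).
Integrating from C_{M0} to C_M: C_N = (1.73/0.0856)·ln[(1.73+0.0856·0.813)/(1.73+0.0856·0.479)] = 20.21·ln(1.800/1.771) = 0.3238 kmol/m³.
Y_N = C_N/C_{M0} = 0.3238/0.813 = 0.398.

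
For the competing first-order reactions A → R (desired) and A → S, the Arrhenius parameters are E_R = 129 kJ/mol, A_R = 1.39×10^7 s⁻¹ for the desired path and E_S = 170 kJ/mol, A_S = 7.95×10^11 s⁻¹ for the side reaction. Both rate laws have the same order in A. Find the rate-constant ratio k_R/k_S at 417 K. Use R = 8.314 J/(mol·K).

2.39

With equal orders, S_{R/S} = k_R/k_S = (A_R/A_S)·exp[(E_S−E_R)/(RT)].
(E_S−E_R)/(RT) = (170−129)×10³/(8.314×417) = 41000/3467 = 11.83.
k_R/k_S = (1.39×10^7/7.95×10^11)·exp(11.83) = 1.748×10^-5 × 1.368×10^5 = 2.39.
Since E_R < E_S, lowering the temperature improves selectivity toward R.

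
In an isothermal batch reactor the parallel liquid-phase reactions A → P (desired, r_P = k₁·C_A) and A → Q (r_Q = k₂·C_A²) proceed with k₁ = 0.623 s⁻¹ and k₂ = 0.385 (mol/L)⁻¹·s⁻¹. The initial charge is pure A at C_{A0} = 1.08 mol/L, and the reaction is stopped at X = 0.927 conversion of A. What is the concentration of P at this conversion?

C_A = C_{A0}(1−X) = 0.07884 mol/L.
Along a PFR/batch, dC_P/dC_A = −r_P/(r_P+r_Q) = −k₁/(k₁+k₂·C_A).
Integrating from C_{A0} to C_A: C_P = (0.623/0.385)·ln[(0.623+0.385·1.08)/(0.623+0.385·0.0788)] = 1.618·ln(1.039/0.6534) = 0.7504 mol/L.

0.750 mol/L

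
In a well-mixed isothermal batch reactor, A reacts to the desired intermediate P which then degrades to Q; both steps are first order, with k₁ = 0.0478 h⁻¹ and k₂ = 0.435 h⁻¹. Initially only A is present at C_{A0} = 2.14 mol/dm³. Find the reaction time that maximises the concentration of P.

5.70 h

For first-order series the maximum of C_P occurs at t_opt = ln(k₂/k₁)/(k₂−k₁).
= ln(0.435/0.0478)/(0.435−0.0478) = ln(9.100)/0.3872 = 2.208/0.3872 = 5.70 h.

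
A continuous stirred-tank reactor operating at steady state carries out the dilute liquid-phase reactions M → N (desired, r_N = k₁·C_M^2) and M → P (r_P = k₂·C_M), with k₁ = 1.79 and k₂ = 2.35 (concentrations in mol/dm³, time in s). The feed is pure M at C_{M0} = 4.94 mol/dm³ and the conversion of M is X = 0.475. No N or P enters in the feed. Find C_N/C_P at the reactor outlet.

1.98

Exit C_M = C_{M0}(1−X) = 4.94×0.525 = 2.594 mol/dm³.
Rates in a CSTR are evaluated at the outlet concentration: r_N = 1.79×2.594^2 = 12.04, r_P = 2.35×2.594 = 6.095.
Overall selectivity = C_N/C_P = r_Nτ/(r_Pτ) = r_N/r_P = 1.98.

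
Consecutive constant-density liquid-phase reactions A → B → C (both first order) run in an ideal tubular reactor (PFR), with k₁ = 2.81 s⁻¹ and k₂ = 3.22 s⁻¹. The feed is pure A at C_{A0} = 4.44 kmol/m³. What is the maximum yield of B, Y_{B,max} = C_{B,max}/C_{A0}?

Evaluating C_B at τ_opt = ln(k₂/k₁)/(k₂−k₁) gives C_{B,max}/C_{A0} = (k₁/k₂)^[k₂/(k₂−k₁)].
= (2.81/3.22)^(3.22/(3.22−2.81)) = (0.8727)^(7.854) = 0.3431.

0.343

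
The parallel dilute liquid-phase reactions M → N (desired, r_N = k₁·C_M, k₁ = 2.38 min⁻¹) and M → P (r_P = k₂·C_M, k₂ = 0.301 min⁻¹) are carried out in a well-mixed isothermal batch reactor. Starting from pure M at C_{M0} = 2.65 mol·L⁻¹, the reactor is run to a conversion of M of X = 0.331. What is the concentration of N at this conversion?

C_M = C_{M0}(1−X) = 1.773 mol·L⁻¹.
Both paths are first order in M, so the instantaneous fraction to N is constant: dC_N/d(−C_M) = k₁/(k₁+k₂) = 0.8877.
C_N = 0.8877·(C_{M0}−C_M) = 0.8877×0.8771 = 0.779 mol·L⁻¹.

0.779 mol·L⁻¹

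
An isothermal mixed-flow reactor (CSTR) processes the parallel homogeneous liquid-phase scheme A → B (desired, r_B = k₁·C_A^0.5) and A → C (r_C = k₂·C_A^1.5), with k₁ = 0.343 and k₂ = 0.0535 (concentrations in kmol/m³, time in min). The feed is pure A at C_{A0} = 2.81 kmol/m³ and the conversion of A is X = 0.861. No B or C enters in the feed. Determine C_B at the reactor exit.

2.28 kmol/m³

Exit C_A = C_{A0}(1−X) = 2.81×0.139 = 0.3906 kmol/m³.
A CSTR operates uniformly at the exit composition, giving r_B = 0.2144 and r_C = 0.01306 (each k·C_A^n at C_A = 0.3906).
Fraction of consumed A going to B: r_B/(r_B+r_C) = 0.9426.
C_B = 0.9426·C_{A0}·X = 0.9426×2.81×0.861 = 2.28 kmol/m³.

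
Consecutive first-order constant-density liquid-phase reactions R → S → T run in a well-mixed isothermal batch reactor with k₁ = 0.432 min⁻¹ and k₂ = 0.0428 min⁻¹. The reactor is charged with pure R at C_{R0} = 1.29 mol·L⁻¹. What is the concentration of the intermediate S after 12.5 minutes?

0.832 mol·L⁻¹

Solving the coupled first-order balances gives C_S(t) = [k₁/(k₂−k₁)]·C_{R0}·(e^(−k₁t) − e^(−k₂t)).
e^(−k₁t) = e^(−0.432×12.5) = e^(−5.400) = 0.004517; e^(−k₂t) = e^(−0.5350) = 0.5857.
C_S = 0.432×1.29/(0.0428−0.432) × (0.004517−0.5857) = (-1.432)×(-0.5812) = 0.8321 mol·L⁻¹.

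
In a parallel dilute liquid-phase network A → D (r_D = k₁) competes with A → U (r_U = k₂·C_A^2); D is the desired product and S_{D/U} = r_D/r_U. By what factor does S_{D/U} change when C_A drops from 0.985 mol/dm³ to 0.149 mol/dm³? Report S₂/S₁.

43.7

S_{D/U} = (k₁/k₂)·C_A^-2, so S₂/S₁ = (C_{A,2}/C_{A,1})^-2.
= (0.149/0.985)^(-2) = (0.1513)^(-2) = 43.7.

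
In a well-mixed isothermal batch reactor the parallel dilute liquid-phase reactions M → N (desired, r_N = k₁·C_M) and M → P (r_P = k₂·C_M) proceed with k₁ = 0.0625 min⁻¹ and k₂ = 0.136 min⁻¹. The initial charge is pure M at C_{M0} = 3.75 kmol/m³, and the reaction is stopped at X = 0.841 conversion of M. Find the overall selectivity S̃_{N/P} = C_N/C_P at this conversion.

0.460

C_M = C_{M0}(1−X) = 0.5963 kmol/m³.
Both paths are first order in M, so the instantaneous fraction to N is constant: dC_N/d(−C_M) = k₁/(k₁+k₂) = 0.3149.
C_N = 0.3149·(C_{M0}−C_M) = 0.3149×3.154 = 0.993 kmol/m³.
C_P = (C_{M0}−C_M)−C_N = 2.161 kmol/m³; S̃_{N/P} = 0.9930/2.161 = 0.460.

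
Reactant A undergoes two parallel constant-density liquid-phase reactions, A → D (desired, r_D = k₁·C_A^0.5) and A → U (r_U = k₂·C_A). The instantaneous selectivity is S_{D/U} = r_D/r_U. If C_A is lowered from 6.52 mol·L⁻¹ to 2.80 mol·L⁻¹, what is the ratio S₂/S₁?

1.53

S_{D/U} = (k₁/k₂)·C_A^-0.5, so S₂/S₁ = (C_{A,2}/C_{A,1})^-0.5.
= (2.80/6.52)^(-0.5) = (0.4294)^(-0.5) = 1.53.
Selectivity toward D rises as C_A falls — low-concentration operation is favoured.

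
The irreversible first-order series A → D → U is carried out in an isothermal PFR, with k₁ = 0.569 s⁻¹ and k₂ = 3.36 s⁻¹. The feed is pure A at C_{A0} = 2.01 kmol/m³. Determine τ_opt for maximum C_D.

0.636 s

The intermediate peaks when r₁ = r₂, i.e. k₁e^(−k₁τ) = k₂e^(−k₂τ), giving τ_opt = ln(k₂/k₁)/(k₂−k₁).
= ln(3.36/0.569)/(3.36−0.569) = ln(5.905)/2.791 = 1.776/2.791 = 0.636 s.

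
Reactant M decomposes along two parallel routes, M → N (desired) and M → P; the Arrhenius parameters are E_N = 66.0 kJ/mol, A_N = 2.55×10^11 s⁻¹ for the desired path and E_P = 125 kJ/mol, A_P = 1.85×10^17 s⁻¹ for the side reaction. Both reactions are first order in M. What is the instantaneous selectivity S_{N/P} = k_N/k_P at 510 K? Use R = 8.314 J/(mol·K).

1.52

With equal orders, S_{N/P} = k_N/k_P = (A_N/A_P)·exp[(E_P−E_N)/(RT)].
(E_P−E_N)/(RT) = (125−66.0)×10³/(8.314×510) = 59000/4240 = 13.91.
k_N/k_P = (2.55×10^11/1.85×10^17)·exp(13.91) = 1.378×10^-6 × 1.104×10^6 = 1.52.
Since E_N < E_P, lowering the temperature improves selectivity toward N.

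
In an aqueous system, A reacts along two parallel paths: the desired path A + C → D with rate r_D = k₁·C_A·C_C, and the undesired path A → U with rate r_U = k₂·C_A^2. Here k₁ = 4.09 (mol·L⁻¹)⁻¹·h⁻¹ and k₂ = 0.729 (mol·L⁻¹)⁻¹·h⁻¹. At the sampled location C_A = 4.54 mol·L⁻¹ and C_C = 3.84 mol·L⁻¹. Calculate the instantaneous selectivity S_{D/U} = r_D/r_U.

4.75

S_{D/U} = r_D/r_U = (k₁·C_A·C_C)/(k₂·C_A^2) = (k₁/k₂)·C_A⁻¹·C_C.
= (4.09×4.540×3.840) / (0.729×4.540^2) = 71.30/15.03 = 4.75.
The undesired path is higher order in A, so low C_A (CSTR or dilute feed) favours D.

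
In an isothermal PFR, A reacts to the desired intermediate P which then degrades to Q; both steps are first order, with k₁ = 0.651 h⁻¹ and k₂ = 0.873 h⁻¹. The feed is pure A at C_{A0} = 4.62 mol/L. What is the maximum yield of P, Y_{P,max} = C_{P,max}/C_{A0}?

0.315

At the optimum, C_{P,max}/C_{A0} = (k₁/k₂)^[k₂/(k₂−k₁)].
= (0.651/0.873)^(0.873/(0.873−0.651)) = (0.7457)^(3.932) = 0.3154.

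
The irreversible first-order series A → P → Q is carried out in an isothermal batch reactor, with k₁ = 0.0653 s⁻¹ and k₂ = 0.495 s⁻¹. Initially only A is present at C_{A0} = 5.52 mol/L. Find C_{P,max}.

0.535 mol/L

At the optimum, C_{P,max}/C_{A0} = (k₁/k₂)^[k₂/(k₂−k₁)].
= (0.0653/0.495)^(0.495/(0.495−0.0653)) = (0.1319)^(1.152) = 0.09697.
C_{P,max} = 0.09697×5.52 = 0.535 mol/L.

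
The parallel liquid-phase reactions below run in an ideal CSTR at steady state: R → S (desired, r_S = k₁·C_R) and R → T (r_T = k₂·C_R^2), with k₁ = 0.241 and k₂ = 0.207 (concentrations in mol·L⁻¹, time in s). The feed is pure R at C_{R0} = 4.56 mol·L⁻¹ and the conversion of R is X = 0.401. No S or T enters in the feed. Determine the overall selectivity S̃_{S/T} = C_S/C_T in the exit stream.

0.426

Exit C_R = C_{R0}(1−X) = 4.56×0.599 = 2.731 mol·L⁻¹.
In a CSTR the entire volume is at exit conditions, so r_S = 0.241×2.731 = 0.6583 and r_T = 0.207×2.731^2 = 1.544.
Overall selectivity = C_S/C_T = r_Sτ/(r_Tτ) = r_S/r_T = 0.426.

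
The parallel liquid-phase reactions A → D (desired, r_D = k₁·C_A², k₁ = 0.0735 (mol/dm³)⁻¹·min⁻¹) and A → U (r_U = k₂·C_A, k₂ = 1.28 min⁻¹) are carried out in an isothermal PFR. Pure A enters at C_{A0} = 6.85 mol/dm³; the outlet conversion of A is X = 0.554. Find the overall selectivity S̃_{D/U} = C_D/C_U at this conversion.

C_A = C_{A0}(1−X) = 3.055 mol/dm³.
Along a PFR/batch, dC_U/dC_A = −r_U/(r_D+r_U) = −k₂/(k₂+k₁·C_A).
Integrating from C_{A0} to C_A: C_U = (1.28/0.0735)·ln[(1.28+0.0735·6.85)/(1.28+0.0735·3.06)] = 17.41·ln(1.783/1.505) = 2.962 mol/dm³.
Then C_D = (C_{A0}−C_A) − C_U = 3.795 − 2.962 = 0.8331 mol/dm³.
S̃_{D/U} = C_D/C_U = 0.8331/2.962 = 0.281.

0.281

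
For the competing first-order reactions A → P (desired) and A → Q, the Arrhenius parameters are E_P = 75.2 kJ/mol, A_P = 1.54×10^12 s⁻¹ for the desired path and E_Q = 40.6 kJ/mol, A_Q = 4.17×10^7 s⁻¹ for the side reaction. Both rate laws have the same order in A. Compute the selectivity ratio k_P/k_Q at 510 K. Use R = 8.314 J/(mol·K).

10.6

k_P/k_Q = (A_P/A_Q)·exp[−(E_P−E_Q)/(RT)] = (A_P/A_Q)·exp[(E_Q−E_P)/(RT)].
(E_Q−E_P)/(RT) = (40.6−75.2)×10³/(8.314×510) = -34600/4240 = -8.160.
k_P/k_Q = (1.54×10^12/4.17×10^7)·exp(-8.160) = 36930 × 2.858×10^-4 = 10.6.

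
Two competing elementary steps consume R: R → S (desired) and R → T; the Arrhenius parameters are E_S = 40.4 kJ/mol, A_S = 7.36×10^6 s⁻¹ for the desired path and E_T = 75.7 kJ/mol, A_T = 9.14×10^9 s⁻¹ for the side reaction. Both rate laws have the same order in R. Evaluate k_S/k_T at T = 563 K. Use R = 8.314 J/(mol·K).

1.52

With equal orders, S_{S/T} = k_S/k_T = (A_S/A_T)·exp[(E_T−E_S)/(RT)].
(E_T−E_S)/(RT) = (75.7−40.4)×10³/(8.314×563) = 35300/4681 = 7.541.
k_S/k_T = (7.36×10^6/9.14×10^9)·exp(7.541) = 8.053×10^-4 × 1885 = 1.52.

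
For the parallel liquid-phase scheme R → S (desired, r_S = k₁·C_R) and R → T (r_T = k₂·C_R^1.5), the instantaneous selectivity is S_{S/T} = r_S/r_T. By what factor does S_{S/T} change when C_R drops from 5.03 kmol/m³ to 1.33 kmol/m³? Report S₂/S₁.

S_{S/T} = (k₁/k₂)·C_R^-0.5, so S₂/S₁ = (C_{R,2}/C_{R,1})^-0.5.
= (1.33/5.03)^(-0.5) = (0.2644)^(-0.5) = 1.94.
Selectivity toward S rises as C_R falls — low-concentration operation is favoured.

1.94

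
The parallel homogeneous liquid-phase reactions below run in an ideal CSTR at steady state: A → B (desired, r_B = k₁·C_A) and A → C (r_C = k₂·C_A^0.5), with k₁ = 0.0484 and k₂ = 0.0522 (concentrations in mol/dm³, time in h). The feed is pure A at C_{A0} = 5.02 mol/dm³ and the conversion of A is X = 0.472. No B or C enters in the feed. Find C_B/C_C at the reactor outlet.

1.51

Exit C_A = C_{A0}(1−X) = 5.02×0.528 = 2.651 mol/dm³.
Rates in a CSTR are evaluated at the outlet concentration: r_B = 0.0484×2.651 = 0.1283, r_C = 0.0522×2.651^0.5 = 0.08498.
Overall selectivity = C_B/C_C = r_Bτ/(r_Cτ) = r_B/r_C = 1.51.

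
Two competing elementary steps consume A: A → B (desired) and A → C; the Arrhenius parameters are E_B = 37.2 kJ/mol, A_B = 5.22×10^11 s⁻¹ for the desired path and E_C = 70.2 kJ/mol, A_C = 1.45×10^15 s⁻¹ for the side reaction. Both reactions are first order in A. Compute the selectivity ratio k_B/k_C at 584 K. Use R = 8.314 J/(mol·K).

k_B/k_C = (A_B/A_C)·exp[−(E_B−E_C)/(RT)] = (A_B/A_C)·exp[(E_C−E_B)/(RT)].
(E_C−E_B)/(RT) = (70.2−37.2)×10³/(8.314×584) = 33000/4855 = 6.797.
k_B/k_C = (5.22×10^11/1.45×10^15)·exp(6.797) = 3.600×10^-4 × 894.8 = 0.322.

0.322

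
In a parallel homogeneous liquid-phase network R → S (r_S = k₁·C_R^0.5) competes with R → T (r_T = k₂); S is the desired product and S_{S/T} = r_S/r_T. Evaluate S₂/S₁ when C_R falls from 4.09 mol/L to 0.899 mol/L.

0.469

S_{S/T} = (k₁/k₂)·C_R^0.5, so S₂/S₁ = (C_{R,2}/C_{R,1})^0.5.
= (0.899/4.09)^0.5 = (0.2198)^0.5 = 0.469.
Selectivity toward S falls as C_R falls — high-concentration operation is favoured.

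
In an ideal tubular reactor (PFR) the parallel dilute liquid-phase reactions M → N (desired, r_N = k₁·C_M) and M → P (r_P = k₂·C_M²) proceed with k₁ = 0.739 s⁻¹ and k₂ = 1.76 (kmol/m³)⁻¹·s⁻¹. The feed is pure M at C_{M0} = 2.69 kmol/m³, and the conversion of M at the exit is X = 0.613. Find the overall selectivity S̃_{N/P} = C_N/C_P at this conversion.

C_M = C_{M0}(1−X) = 1.041 kmol/m³.
Along a PFR/batch, dC_N/dC_M = −r_N/(r_N+r_P) = −k₁/(k₁+k₂·C_M).
Integrating from C_{M0} to C_M: C_N = (0.739/1.76)·ln[(0.739+1.76·2.69)/(0.739+1.76·1.04)] = 0.4199·ln(5.473/2.571) = 0.3172 kmol/m³.
C_P = (C_{M0}−C_M)−C_N = 1.332 kmol/m³; S̃_{N/P} = 0.3172/1.332 = 0.238.

0.238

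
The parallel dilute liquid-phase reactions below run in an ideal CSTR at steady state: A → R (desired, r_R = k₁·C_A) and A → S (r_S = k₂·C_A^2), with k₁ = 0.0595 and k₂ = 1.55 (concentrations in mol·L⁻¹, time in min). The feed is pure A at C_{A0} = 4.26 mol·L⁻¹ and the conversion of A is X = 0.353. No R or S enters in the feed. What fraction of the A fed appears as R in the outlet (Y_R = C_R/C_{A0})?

0.00485

Exit C_A = C_{A0}(1−X) = 4.26×0.647 = 2.756 mol·L⁻¹.
Rates in a CSTR are evaluated at the outlet concentration: r_R = 0.0595×2.756 = 0.1640, r_S = 1.55×2.756^2 = 11.77.
Fraction of consumed A going to R: r_R/(r_R+r_S) = 0.01374.
C_R = 0.01374·C_{A0}·X = 0.01374×4.26×0.353 = 0.0207 mol·L⁻¹; Y_R = C_R/C_{A0} = 0.00485.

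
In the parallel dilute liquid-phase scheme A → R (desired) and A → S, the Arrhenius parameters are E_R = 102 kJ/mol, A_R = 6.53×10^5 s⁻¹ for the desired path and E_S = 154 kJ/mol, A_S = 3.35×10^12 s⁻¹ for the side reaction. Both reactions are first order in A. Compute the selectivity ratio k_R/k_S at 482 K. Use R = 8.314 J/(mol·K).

Since both paths have the same order in A, the concentration cancels and S_{R/S} = k_R/k_S = (A_R/A_S)·exp[(E_S−E_R)/(RT)].
(E_S−E_R)/(RT) = (154−102)×10³/(8.314×482) = 52000/4007 = 12.98.
k_R/k_S = (6.53×10^5/3.35×10^12)·exp(12.98) = 1.949×10^-7 × 4.320×10^5 = 0.0842.
Since E_R < E_S, lowering the temperature improves selectivity toward R.

0.0842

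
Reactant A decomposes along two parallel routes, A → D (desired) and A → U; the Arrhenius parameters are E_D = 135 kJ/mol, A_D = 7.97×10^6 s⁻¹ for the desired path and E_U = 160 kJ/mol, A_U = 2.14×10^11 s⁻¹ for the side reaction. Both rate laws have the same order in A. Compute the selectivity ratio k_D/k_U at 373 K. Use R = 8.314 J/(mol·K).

With equal orders, S_{D/U} = k_D/k_U = (A_D/A_U)·exp[(E_U−E_D)/(RT)].
(E_U−E_D)/(RT) = (160−135)×10³/(8.314×373) = 25000/3101 = 8.062.
k_D/k_U = (7.97×10^6/2.14×10^11)·exp(8.062) = 3.724×10^-5 × 3170 = 0.118.

0.118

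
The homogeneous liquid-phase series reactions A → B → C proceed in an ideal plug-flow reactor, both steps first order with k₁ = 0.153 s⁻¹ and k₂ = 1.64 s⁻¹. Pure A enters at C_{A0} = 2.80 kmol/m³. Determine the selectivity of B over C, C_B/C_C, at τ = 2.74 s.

For first-order series with pure A initially, C_B(τ) = k₁C_{A0}/(k₂−k₁)·(e^(−k₁τ) − e^(−k₂τ)).
e^(−k₁τ) = e^(−0.153×2.74) = e^(−0.4192) = 0.6576; e^(−k₂τ) = e^(−4.494) = 0.01118.
C_B = 0.153×2.80/(1.64−0.153) × (0.6576−0.01118) = 0.2881×0.6464 = 0.1862 kmol/m³.
C_A = C_{A0}e^(−k₁τ) = 1.841 kmol/m³, so C_C = C_{A0}−C_A−C_B = 0.7726 kmol/m³; C_B/C_C = 0.241.

0.241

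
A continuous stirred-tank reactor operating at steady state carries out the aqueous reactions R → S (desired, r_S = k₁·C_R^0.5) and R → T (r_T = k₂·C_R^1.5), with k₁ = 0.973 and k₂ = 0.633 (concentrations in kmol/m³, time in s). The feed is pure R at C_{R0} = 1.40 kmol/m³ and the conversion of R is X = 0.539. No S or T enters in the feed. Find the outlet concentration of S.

Exit C_R = C_{R0}(1−X) = 1.40×0.461 = 0.6454 kmol/m³.
Rates in a CSTR are evaluated at the outlet concentration: r_S = 0.973×0.6454^0.5 = 0.7817, r_T = 0.633×0.6454^1.5 = 0.3282.
Fraction of consumed R going to S: r_S/(r_S+r_T) = 0.7043.
C_S = 0.7043·C_{R0}·X = 0.7043×1.40×0.539 = 0.531 kmol/m³.

0.531 kmol/m³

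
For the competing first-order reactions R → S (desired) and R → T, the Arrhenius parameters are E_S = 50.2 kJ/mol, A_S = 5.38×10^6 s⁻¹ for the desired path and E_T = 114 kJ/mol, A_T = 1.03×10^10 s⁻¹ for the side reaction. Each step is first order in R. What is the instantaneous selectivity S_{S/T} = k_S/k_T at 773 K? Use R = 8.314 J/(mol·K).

k_S/k_T = (A_S/A_T)·exp[−(E_S−E_T)/(RT)] = (A_S/A_T)·exp[(E_T−E_S)/(RT)].
(E_T−E_S)/(RT) = (114−50.2)×10³/(8.314×773) = 63800/6427 = 9.927.
k_S/k_T = (5.38×10^6/1.03×10^10)·exp(9.927) = 5.223×10^-4 × 20482 = 10.7.

10.7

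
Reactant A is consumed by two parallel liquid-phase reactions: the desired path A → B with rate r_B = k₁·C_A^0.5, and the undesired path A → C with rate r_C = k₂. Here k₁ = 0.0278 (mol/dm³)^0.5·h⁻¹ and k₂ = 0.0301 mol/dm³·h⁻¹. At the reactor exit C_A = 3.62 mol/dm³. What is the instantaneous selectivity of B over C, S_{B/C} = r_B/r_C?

1.76

S_{B/C} = r_B/r_C = (k₁·C_A^0.5)/(k₂) = (k₁/k₂)·C_A^0.5.
= (0.0278×3.620^0.5) / (0.0301) = 0.05289/0.03010 = 1.76.
Since the desired path is higher order in A, keeping C_A high (PFR or concentrated feed) favours B.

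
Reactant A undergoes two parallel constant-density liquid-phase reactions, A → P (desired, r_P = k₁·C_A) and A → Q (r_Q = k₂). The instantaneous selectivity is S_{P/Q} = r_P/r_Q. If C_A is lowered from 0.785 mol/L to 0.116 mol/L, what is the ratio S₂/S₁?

0.148

S_{P/Q} = (k₁/k₂)·C_A, so S₂/S₁ = (C_{A,2}/C_{A,1}).
= 0.116/0.785 = 0.148.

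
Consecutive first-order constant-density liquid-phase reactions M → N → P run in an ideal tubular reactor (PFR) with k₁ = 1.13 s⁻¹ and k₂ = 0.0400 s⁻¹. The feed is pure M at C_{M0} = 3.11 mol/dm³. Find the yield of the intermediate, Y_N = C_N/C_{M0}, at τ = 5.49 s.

Solving the coupled first-order balances gives C_N(τ) = [k₁/(k₂−k₁)]·C_{M0}·(e^(−k₁τ) − e^(−k₂τ)).
e^(−k₁τ) = e^(−1.13×5.49) = e^(−6.204) = 0.002022; e^(−k₂τ) = e^(−0.2196) = 0.8028.
C_N = 1.13×3.11/(0.0400−1.13) × (0.002022−0.8028) = (-3.224)×(-0.8008) = 2.582 mol/dm³.
Y_N = C_N/C_{M0} = 2.582/3.11 = 0.830.

0.830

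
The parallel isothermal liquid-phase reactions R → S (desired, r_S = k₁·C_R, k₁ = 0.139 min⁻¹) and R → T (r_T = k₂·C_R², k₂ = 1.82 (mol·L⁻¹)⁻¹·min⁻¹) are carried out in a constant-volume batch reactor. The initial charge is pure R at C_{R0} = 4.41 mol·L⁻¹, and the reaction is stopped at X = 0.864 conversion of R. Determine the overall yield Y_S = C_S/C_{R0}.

0.0328

C_R = C_{R0}(1−X) = 0.5998 mol·L⁻¹.
Along a PFR/batch, dC_S/dC_R = −r_S/(r_S+r_T) = −k₁/(k₁+k₂·C_R).
Integrating from C_{R0} to C_R: C_S = (0.139/1.82)·ln[(0.139+1.82·4.41)/(0.139+1.82·0.600)] = 0.07637·ln(8.165/1.231) = 0.1445 mol·L⁻¹.
Y_S = C_S/C_{R0} = 0.1445/4.41 = 0.0328.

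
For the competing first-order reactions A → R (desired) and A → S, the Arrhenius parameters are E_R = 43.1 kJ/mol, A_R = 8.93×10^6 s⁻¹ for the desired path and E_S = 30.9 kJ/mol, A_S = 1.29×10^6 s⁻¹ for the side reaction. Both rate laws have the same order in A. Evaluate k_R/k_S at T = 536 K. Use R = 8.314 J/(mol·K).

Since both paths have the same order in A, the concentration cancels and S_{R/S} = k_R/k_S = (A_R/A_S)·exp[(E_S−E_R)/(RT)].
(E_S−E_R)/(RT) = (30.9−43.1)×10³/(8.314×536) = -12200/4456 = -2.738.
k_R/k_S = (8.93×10^6/1.29×10^6)·exp(-2.738) = 6.922 × 0.06472 = 0.448.

0.448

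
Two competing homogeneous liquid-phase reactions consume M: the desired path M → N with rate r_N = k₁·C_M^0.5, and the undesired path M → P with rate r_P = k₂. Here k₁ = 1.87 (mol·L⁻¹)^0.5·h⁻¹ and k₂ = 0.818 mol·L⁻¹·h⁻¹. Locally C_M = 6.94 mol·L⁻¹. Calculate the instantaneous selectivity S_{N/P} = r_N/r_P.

S_{N/P} = r_N/r_P = (k₁·C_M^0.5)/(k₂) = (k₁/k₂)·C_M^0.5.
= (1.87×6.940^0.5) / (0.818) = 4.926/0.8180 = 6.02.

6.02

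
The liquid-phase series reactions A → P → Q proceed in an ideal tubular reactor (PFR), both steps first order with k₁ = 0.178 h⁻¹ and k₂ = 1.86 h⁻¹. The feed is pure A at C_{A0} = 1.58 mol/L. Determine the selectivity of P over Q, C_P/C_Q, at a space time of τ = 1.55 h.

The intermediate concentration in a first-order A→B→C sequence is C_P = k₁C_{A0}(e^(−k₁τ) − e^(−k₂τ))/(k₂−k₁).
e^(−k₁τ) = e^(−0.178×1.55) = e^(−0.2759) = 0.7589; e^(−k₂τ) = e^(−2.883) = 0.05597.
C_P = 0.178×1.58/(1.86−0.178) × (0.7589−0.05597) = 0.1672×0.7029 = 0.1175 mol/L.
C_A = C_{A0}e^(−k₁τ) = 1.199 mol/L, so C_Q = C_{A0}−C_A−C_P = 0.2634 mol/L; C_P/C_Q = 0.446.

0.446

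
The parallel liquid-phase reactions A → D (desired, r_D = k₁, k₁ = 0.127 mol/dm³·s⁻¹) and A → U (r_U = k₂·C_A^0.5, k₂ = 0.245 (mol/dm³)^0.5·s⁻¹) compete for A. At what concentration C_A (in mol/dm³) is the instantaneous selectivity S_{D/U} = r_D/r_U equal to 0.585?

0.785 mol/dm³

S_{D/U} = (k₁/k₂)·C_A^-0.5 ⇒ C_A = (S·k₂/k₁)^(-2).
= (0.585×0.245/0.127)^(-2) = (1.129)^(-2) = 0.785 mol/dm³.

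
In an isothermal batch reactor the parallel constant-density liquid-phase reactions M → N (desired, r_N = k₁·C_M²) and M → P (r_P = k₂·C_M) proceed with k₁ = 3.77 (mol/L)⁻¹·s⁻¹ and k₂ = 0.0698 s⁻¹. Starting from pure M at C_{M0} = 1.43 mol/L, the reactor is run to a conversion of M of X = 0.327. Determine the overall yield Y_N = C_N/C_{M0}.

0.322

C_M = C_{M0}(1−X) = 0.9624 mol/L.
Along a PFR/batch, dC_P/dC_M = −r_P/(r_N+r_P) = −k₂/(k₂+k₁·C_M).
Integrating from C_{M0} to C_M: C_P = (0.0698/3.77)·ln[(0.0698+3.77·1.43)/(0.0698+3.77·0.962)] = 0.01851·ln(5.461/3.698) = 0.007217 mol/L.
Then C_N = (C_{M0}−C_M) − C_P = 0.4676 − 0.007217 = 0.4604 mol/L.
Y_N = C_N/C_{M0} = 0.4604/1.43 = 0.322.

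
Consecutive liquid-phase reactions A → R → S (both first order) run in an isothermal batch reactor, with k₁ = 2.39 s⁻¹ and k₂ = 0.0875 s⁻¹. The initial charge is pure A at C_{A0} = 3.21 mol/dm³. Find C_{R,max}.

For a first-order series the maximum intermediate yield is C_{R,max}/C_{A0} = (k₁/k₂)^[k₂/(k₂−k₁)].
= (2.39/0.0875)^(0.0875/(0.0875−2.39)) = (27.31)^(-0.03800) = 0.8819.
C_{R,max} = 0.8819×3.21 = 2.83 mol/dm³.

2.83 mol/dm³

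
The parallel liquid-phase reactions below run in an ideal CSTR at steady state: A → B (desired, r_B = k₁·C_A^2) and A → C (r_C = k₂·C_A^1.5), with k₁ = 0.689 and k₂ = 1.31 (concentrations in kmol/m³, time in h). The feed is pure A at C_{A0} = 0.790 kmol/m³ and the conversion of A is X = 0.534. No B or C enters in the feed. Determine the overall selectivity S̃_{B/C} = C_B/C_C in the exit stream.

Exit C_A = C_{A0}(1−X) = 0.790×0.466 = 0.3681 kmol/m³.
In a CSTR the entire volume is at exit conditions, so r_B = 0.689×0.3681^2 = 0.09338 and r_C = 1.31×0.3681^1.5 = 0.2926.
Overall selectivity = C_B/C_C = r_Bτ/(r_Cτ) = r_B/r_C = 0.319.

0.319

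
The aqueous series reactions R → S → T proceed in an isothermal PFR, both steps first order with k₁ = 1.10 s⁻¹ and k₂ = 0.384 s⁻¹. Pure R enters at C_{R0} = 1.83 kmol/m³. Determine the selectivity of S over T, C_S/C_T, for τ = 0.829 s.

Solving the coupled first-order balances gives C_S(τ) = [k₁/(k₂−k₁)]·C_{R0}·(e^(−k₁τ) − e^(−k₂τ)).
e^(−k₁τ) = e^(−1.10×0.829) = e^(−0.9119) = 0.4018; e^(−k₂τ) = e^(−0.3183) = 0.7274.
C_S = 1.10×1.83/(0.384−1.10) × (0.4018−0.7274) = (-2.811)×(-0.3256) = 0.9154 kmol/m³.
C_R = C_{R0}e^(−k₁τ) = 0.7352 kmol/m³, so C_T = C_{R0}−C_R−C_S = 0.1794 kmol/m³; C_S/C_T = 5.10.

5.10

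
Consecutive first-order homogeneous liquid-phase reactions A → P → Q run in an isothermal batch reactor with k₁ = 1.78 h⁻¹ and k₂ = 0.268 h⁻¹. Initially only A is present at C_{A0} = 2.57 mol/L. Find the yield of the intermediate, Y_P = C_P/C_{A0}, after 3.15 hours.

0.502

The intermediate concentration in a first-order A→B→C sequence is C_P = k₁C_{A0}(e^(−k₁t) − e^(−k₂t))/(k₂−k₁).
e^(−k₁t) = e^(−1.78×3.15) = e^(−5.607) = 0.003672; e^(−k₂t) = e^(−0.8442) = 0.4299.
C_P = 1.78×2.57/(0.268−1.78) × (0.003672−0.4299) = (-3.026)×(-0.4262) = 1.290 mol/L.
Y_P = C_P/C_{A0} = 1.290/2.57 = 0.502.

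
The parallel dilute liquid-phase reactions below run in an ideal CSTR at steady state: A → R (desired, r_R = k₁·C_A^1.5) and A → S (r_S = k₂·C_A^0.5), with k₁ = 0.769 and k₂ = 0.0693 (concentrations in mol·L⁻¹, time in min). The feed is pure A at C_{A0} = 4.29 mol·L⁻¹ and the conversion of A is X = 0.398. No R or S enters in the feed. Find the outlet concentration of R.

1.65 mol·L⁻¹

Exit C_A = C_{A0}(1−X) = 4.29×0.602 = 2.583 mol·L⁻¹.
In a CSTR the entire volume is at exit conditions, so r_R = 0.769×2.583^1.5 = 3.192 and r_S = 0.0693×2.583^0.5 = 0.1114.
Fraction of consumed A going to R: r_R/(r_R+r_S) = 0.9663.
C_R = 0.9663·C_{A0}·X = 0.9663×4.29×0.398 = 1.65 mol·L⁻¹.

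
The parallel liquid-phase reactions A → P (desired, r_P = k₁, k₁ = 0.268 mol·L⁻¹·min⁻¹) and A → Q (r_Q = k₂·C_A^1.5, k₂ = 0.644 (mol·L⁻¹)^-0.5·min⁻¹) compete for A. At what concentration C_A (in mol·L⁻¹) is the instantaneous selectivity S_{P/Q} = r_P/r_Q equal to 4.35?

0.209 mol·L⁻¹

S_{P/Q} = (k₁/k₂)·C_A^-1.5 ⇒ C_A = (S·k₂/k₁)^(1/(-1.5)).
= (4.35×0.644/0.268)^(-0.6667) = (10.45)^(-0.6667) = 0.209 mol·L⁻¹.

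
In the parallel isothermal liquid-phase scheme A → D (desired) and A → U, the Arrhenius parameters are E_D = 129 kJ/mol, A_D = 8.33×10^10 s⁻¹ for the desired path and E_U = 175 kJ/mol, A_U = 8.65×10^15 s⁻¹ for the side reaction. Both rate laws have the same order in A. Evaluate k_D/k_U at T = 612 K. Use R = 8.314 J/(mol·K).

k_D/k_U = (A_D/A_U)·exp[−(E_D−E_U)/(RT)] = (A_D/A_U)·exp[(E_U−E_D)/(RT)].
(E_U−E_D)/(RT) = (175−129)×10³/(8.314×612) = 46000/5088 = 9.041.
k_D/k_U = (8.33×10^10/8.65×10^15)·exp(9.041) = 9.630×10^-6 × 8439 = 0.0813.
Since E_D < E_U, lowering the temperature improves selectivity toward D.

0.0813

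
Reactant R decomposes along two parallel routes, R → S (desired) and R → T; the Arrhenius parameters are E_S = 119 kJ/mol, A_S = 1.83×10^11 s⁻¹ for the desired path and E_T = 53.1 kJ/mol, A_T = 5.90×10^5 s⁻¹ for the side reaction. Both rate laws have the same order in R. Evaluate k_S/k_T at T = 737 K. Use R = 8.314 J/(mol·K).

With equal orders, S_{S/T} = k_S/k_T = (A_S/A_T)·exp[(E_T−E_S)/(RT)].
(E_T−E_S)/(RT) = (53.1−119)×10³/(8.314×737) = -65900/6127 = -10.75.
k_S/k_T = (1.83×10^11/5.90×10^5)·exp(-10.75) = 3.102×10^5 × 2.134×10^-5 = 6.62.
Since E_S > E_T, raising the temperature improves selectivity toward S.

6.62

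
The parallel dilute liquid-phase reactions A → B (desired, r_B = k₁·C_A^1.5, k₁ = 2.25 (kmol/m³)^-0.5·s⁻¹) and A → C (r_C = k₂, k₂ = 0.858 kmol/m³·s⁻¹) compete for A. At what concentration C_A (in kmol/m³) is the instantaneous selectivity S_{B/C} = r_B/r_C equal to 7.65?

S_{B/C} = (k₁/k₂)·C_A^1.5 ⇒ C_A = (S·k₂/k₁)^(1/1.5).
= (7.65×0.858/2.25)^(0.6667) = (2.917)^(0.6667) = 2.04 kmol/m³.

2.04 kmol/m³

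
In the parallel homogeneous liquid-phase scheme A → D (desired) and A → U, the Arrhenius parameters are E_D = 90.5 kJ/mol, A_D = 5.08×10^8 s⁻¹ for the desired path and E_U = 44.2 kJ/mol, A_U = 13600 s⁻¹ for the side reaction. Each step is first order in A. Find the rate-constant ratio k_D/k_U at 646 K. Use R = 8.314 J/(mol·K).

k_D/k_U = (A_D/A_U)·exp[−(E_D−E_U)/(RT)] = (A_D/A_U)·exp[(E_U−E_D)/(RT)].
(E_U−E_D)/(RT) = (44.2−90.5)×10³/(8.314×646) = -46300/5371 = -8.621.
k_D/k_U = (5.08×10^8/13600)·exp(-8.621) = 37353 × 1.803×10^-4 = 6.74.
Since E_D > E_U, raising the temperature improves selectivity toward D.

6.74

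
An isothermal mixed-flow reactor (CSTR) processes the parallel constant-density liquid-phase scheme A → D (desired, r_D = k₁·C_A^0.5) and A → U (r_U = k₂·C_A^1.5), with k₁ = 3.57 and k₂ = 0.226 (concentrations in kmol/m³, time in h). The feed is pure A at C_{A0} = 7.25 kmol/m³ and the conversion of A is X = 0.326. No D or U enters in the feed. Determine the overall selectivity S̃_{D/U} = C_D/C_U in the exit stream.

3.23

Exit C_A = C_{A0}(1−X) = 7.25×0.674 = 4.886 kmol/m³.
A CSTR operates uniformly at the exit composition, giving r_D = 7.892 and r_U = 2.441 (each k·C_A^n at C_A = 4.886).
Overall selectivity = C_D/C_U = r_Dτ/(r_Uτ) = r_D/r_U = 3.23.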